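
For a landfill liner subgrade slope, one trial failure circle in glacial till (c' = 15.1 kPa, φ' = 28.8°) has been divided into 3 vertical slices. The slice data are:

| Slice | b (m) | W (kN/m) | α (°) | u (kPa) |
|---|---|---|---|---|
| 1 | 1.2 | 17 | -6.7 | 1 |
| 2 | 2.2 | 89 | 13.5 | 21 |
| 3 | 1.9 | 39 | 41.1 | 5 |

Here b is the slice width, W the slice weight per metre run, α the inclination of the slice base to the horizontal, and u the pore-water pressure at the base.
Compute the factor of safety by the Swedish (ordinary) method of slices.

Ordinary method of slices: FS = Σ[c'·Δl_i + (W_i cosα_i − u_i·Δl_i)·tanφ'] / Σ W_i sinα_i, with Δl_i = b_i / cosα_i.
Slice 1: Δl = 1.2/cos(-6.7°) = 1.208 m; N'_1 = 17·cos(-6.7°) − 1·1.208 = 15.7; c'Δl = 18.24; W sinα = -2.0
Slice 2: Δl = 2.2/cos13.5° = 2.263 m; N'_2 = 89·cos13.5° − 21·2.263 = 39.0; c'Δl = 34.16; W sinα = 20.8
Slice 3: Δl = 1.9/cos41.1° = 2.521 m; N'_3 = 39·cos41.1° − 5·2.521 = 16.8; c'Δl = 38.07; W sinα = 25.6
Σc'Δl = 90.5 kN/m; ΣN' = 71.5 kN/m; ΣW sinα = 44.4 kN/m
Resisting = 90.5 + 71.5·tan28.8° = 90.5 + 39.3 = 129.8 kN/m
FS = 129.8 / 44.4 = 2.921

FS = 2.92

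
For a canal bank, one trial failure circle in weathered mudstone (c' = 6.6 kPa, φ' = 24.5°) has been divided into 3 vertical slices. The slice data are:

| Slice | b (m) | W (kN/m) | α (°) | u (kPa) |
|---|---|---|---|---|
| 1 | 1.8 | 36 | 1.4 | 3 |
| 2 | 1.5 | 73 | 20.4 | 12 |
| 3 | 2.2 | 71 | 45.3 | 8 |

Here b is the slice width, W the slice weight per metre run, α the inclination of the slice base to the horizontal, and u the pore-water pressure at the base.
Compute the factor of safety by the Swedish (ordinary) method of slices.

Ordinary method of slices: FS = Σ[c'·Δl_i + (W_i cosα_i − u_i·Δl_i)·tanφ'] / Σ W_i sinα_i, with Δl_i = b_i / cosα_i.
Slice 1: Δl = 1.8/cos1.4° = 1.801 m; N'_1 = 36·cos1.4° − 3·1.801 = 30.6; c'Δl = 11.88; W sinα = 0.9
Slice 2: Δl = 1.5/cos20.4° = 1.600 m; N'_2 = 73·cos20.4° − 12·1.600 = 49.2; c'Δl = 10.56; W sinα = 25.4
Slice 3: Δl = 2.2/cos45.3° = 3.128 m; N'_3 = 71·cos45.3° − 8·3.128 = 24.9; c'Δl = 20.64; W sinα = 50.5
Σc'Δl = 43.1 kN/m; ΣN' = 104.7 kN/m; ΣW sinα = 76.8 kN/m
Resisting = 43.1 + 104.7·tan24.5° = 43.1 + 47.7 = 90.8 kN/m
FS = 90.8 / 76.8 = 1.183

FS = 1.18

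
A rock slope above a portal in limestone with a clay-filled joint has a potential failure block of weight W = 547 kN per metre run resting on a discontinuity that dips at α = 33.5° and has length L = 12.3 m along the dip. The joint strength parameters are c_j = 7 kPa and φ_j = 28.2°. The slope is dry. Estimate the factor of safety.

Resolving the block weight along and normal to the plane and applying the Mohr–Coulomb strength on the joint:
N' = W cosα = 547·cos33.5° = 456.1 kN/m
Driving force T = W sinα = 547·sin33.5° = 301.9 kN/m
Resisting force R = c_j·L + N'·tanφ_j = 7·12.3 + 456.1·tan28.2° = 86.1 + 244.6 = 330.7 kN/m
FS = R / T = 330.7 / 301.9 = 1.095

FS = 1.10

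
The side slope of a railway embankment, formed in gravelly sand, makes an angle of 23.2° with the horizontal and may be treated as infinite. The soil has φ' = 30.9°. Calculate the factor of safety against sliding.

For a dry cohesionless infinite slope the factor of safety is FS = tanφ' / tanβ.
FS = tan30.9° / tan23.2° = 0.5985 / 0.4286 = 1.396

FS = 1.40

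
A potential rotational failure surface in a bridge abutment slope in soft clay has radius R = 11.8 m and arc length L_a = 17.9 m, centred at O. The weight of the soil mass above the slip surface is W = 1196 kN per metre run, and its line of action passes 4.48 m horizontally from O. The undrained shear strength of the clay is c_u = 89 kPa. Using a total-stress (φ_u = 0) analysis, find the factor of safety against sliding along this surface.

FS = 3.51

Taking moments about the centre O, the resisting moment is provided by the undrained shear strength acting along the arc:
M_R = c_u·L_a·R = 89·17.90·11.8 = 18798.6 kN·m/m
M_D = W·d = 1196·4.48 = 5358.1 kN·m/m
FS = M_R / M_D = 18798.6 / 5358.1 = 3.508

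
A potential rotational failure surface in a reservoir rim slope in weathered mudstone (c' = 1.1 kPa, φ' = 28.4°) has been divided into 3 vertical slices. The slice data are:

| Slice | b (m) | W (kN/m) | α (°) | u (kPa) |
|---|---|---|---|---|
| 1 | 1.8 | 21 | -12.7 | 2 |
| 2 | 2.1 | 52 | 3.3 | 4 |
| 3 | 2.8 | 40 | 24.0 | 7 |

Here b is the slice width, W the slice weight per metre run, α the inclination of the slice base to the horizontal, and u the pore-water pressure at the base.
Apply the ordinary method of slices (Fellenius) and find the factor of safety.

Ordinary method of slices: FS = Σ[c'·Δl_i + (W_i cosα_i − u_i·Δl_i)·tanφ'] / Σ W_i sinα_i, with Δl_i = b_i / cosα_i.
Slice 1: Δl = 1.8/cos(-12.7°) = 1.845 m; N'_1 = 21·cos(-12.7°) − 2·1.845 = 16.8; c'Δl = 2.03; W sinα = -4.6
Slice 2: Δl = 2.1/cos3.3° = 2.103 m; N'_2 = 52·cos3.3° − 4·2.103 = 43.5; c'Δl = 2.31; W sinα = 3.0
Slice 3: Δl = 2.8/cos24.0° = 3.065 m; N'_3 = 40·cos24.0° − 7·3.065 = 15.1; c'Δl = 3.37; W sinα = 16.3
Σc'Δl = 7.7 kN/m; ΣN' = 75.4 kN/m; ΣW sinα = 14.6 kN/m
Resisting = 7.7 + 75.4·tan28.4° = 7.7 + 40.8 = 48.5 kN/m
FS = 48.5 / 14.6 = 3.310

FS = 3.31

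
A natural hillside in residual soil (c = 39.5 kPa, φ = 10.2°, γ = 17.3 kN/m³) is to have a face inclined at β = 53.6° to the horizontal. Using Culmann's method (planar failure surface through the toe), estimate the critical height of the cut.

Culmann's analysis gives the critical failure plane at α_cr = (β + φ)/2 = (53.6 + 10.2)/2 = 31.9°, and the critical height
H_c = (4c/γ) · sinβ cosφ / [1 − cos(β − φ)]
    = (4·39.5/17.3) · sin53.6°·cos10.2° / [1 − cos(43.4°)]
    = 9.133 · 0.8049·0.9842 / [1 − 0.7266]
    = 9.133 · 0.7922 / 0.2734
    = 26.46 m

H_c = 26.46 m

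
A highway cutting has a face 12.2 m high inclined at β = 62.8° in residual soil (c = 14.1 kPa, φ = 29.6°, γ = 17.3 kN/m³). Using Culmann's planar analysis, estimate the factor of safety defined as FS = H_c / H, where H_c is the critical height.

FS = 1.27

H_c = (4c/γ) · sinβ cosφ / [1 − cos(β − φ)]
    = (4·14.1/17.3) · sin62.8°·cos29.6° / [1 − cos33.2°]
    = 3.260 · 0.7733 / 0.1632 = 15.45 m
FS = H_c / H = 15.45 / 12.2 = 1.266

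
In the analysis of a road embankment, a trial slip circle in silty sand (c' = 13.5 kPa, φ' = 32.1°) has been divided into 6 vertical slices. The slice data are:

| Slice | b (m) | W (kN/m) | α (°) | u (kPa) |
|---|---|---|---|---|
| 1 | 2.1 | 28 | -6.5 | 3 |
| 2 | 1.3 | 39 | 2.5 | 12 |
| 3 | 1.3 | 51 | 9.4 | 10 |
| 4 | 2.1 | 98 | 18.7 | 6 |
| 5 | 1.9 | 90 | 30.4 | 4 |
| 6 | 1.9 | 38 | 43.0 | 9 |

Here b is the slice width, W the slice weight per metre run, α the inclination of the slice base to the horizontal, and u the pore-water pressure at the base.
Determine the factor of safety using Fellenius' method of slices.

Ordinary method of slices: FS = Σ[c'·Δl_i + (W_i cosα_i − u_i·Δl_i)·tanφ'] / Σ W_i sinα_i, with Δl_i = b_i / cosα_i.
Slice 1: Δl = 2.1/cos(-6.5°) = 2.114 m; N'_1 = 28·cos(-6.5°) − 3·2.114 = 21.5; c'Δl = 28.53; W sinα = -3.2
Slice 2: Δl = 1.3/cos2.5° = 1.301 m; N'_2 = 39·cos2.5° − 12·1.301 = 23.3; c'Δl = 17.57; W sinα = 1.7
Slice 3: Δl = 1.3/cos9.4° = 1.318 m; N'_3 = 51·cos9.4° − 10·1.318 = 37.1; c'Δl = 17.79; W sinα = 8.3
Slice 4: Δl = 2.1/cos18.7° = 2.217 m; N'_4 = 98·cos18.7° − 6·2.217 = 79.5; c'Δl = 29.93; W sinα = 31.4
Slice 5: Δl = 1.9/cos30.4° = 2.203 m; N'_5 = 90·cos30.4° − 4·2.203 = 68.8; c'Δl = 29.74; W sinα = 45.5
Slice 6: Δl = 1.9/cos43.0° = 2.598 m; N'_6 = 38·cos43.0° − 9·2.598 = 4.4; c'Δl = 35.07; W sinα = 25.9
Σc'Δl = 158.6 kN/m; ΣN' = 234.7 kN/m; ΣW sinα = 109.7 kN/m
Resisting = 158.6 + 234.7·tan32.1° = 158.6 + 147.2 = 305.9 kN/m
FS = 305.9 / 109.7 = 2.787

FS = 2.79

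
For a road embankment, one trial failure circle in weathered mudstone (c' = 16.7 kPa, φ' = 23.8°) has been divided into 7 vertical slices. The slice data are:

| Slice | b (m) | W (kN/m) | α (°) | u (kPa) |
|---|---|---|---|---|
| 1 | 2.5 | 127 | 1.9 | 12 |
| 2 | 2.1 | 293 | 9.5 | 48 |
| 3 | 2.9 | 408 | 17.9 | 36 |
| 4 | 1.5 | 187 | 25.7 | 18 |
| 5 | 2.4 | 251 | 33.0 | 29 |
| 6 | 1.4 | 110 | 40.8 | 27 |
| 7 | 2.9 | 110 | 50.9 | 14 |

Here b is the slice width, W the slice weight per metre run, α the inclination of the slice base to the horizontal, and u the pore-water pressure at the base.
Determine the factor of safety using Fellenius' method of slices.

Ordinary method of slices: FS = Σ[c'·Δl_i + (W_i cosα_i − u_i·Δl_i)·tanφ'] / Σ W_i sinα_i, with Δl_i = b_i / cosα_i.
Slice 1: Δl = 2.5/cos1.9° = 2.501 m; N'_1 = 127·cos1.9° − 12·2.501 = 96.9; c'Δl = 41.77; W sinα = 4.2
Slice 2: Δl = 2.1/cos9.5° = 2.129 m; N'_2 = 293·cos9.5° − 48·2.129 = 186.8; c'Δl = 35.56; W sinα = 48.4
Slice 3: Δl = 2.9/cos17.9° = 3.048 m; N'_3 = 408·cos17.9° − 36·3.048 = 278.5; c'Δl = 50.89; W sinα = 125.4
Slice 4: Δl = 1.5/cos25.7° = 1.665 m; N'_4 = 187·cos25.7° − 18·1.665 = 138.5; c'Δl = 27.80; W sinα = 81.1
Slice 5: Δl = 2.4/cos33.0° = 2.862 m; N'_5 = 251·cos33.0° − 29·2.862 = 127.5; c'Δl = 47.79; W sinα = 136.7
Slice 6: Δl = 1.4/cos40.8° = 1.849 m; N'_6 = 110·cos40.8° − 27·1.849 = 33.3; c'Δl = 30.89; W sinα = 71.9
Slice 7: Δl = 2.9/cos50.9° = 4.598 m; N'_7 = 110·cos50.9° − 14·4.598 = 5.0; c'Δl = 76.79; W sinα = 85.4
Σc'Δl = 311.5 kN/m; ΣN' = 866.6 kN/m; ΣW sinα = 553.0 kN/m
Resisting = 311.5 + 866.6·tan23.8° = 311.5 + 382.2 = 693.7 kN/m
FS = 693.7 / 553.0 = 1.254

FS = 1.25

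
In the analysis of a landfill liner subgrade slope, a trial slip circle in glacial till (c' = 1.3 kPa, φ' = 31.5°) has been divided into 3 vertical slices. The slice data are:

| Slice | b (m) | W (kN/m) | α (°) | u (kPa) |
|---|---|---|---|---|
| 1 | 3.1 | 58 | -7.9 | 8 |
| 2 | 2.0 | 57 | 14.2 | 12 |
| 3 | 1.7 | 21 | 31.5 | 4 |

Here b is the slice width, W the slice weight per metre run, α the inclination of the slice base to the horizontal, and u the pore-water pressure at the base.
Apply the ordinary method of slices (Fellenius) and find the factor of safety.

FS = 3.18

Ordinary method of slices: FS = Σ[c'·Δl_i + (W_i cosα_i − u_i·Δl_i)·tanφ'] / Σ W_i sinα_i, with Δl_i = b_i / cosα_i.
Slice 1: Δl = 3.1/cos(-7.9°) = 3.130 m; N'_1 = 58·cos(-7.9°) − 8·3.130 = 32.4; c'Δl = 4.07; W sinα = -8.0
Slice 2: Δl = 2.0/cos14.2° = 2.063 m; N'_2 = 57·cos14.2° − 12·2.063 = 30.5; c'Δl = 2.68; W sinα = 14.0
Slice 3: Δl = 1.7/cos31.5° = 1.994 m; N'_3 = 21·cos31.5° − 4·1.994 = 9.9; c'Δl = 2.59; W sinα = 11.0
Σc'Δl = 9.3 kN/m; ΣN' = 72.8 kN/m; ΣW sinα = 17.0 kN/m
Resisting = 9.3 + 72.8·tan31.5° = 9.3 + 44.6 = 54.0 kN/m
FS = 54.0 / 17.0 = 3.179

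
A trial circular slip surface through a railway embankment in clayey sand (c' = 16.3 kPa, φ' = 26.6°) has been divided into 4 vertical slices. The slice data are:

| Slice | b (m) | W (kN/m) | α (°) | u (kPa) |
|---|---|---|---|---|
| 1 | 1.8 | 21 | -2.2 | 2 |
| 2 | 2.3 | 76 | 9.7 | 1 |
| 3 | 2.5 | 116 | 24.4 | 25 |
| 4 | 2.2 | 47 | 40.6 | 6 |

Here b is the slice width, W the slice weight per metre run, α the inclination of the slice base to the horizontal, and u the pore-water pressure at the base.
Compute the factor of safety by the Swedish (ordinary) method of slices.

Ordinary method of slices: FS = Σ[c'·Δl_i + (W_i cosα_i − u_i·Δl_i)·tanφ'] / Σ W_i sinα_i, with Δl_i = b_i / cosα_i.
Slice 1: Δl = 1.8/cos(-2.2°) = 1.801 m; N'_1 = 21·cos(-2.2°) − 2·1.801 = 17.4; c'Δl = 29.36; W sinα = -0.8
Slice 2: Δl = 2.3/cos9.7° = 2.333 m; N'_2 = 76·cos9.7° − 1·2.333 = 72.6; c'Δl = 38.03; W sinα = 12.8
Slice 3: Δl = 2.5/cos24.4° = 2.745 m; N'_3 = 116·cos24.4° − 25·2.745 = 37.0; c'Δl = 44.75; W sinα = 47.9
Slice 4: Δl = 2.2/cos40.6° = 2.898 m; N'_4 = 47·cos40.6° − 6·2.898 = 18.3; c'Δl = 47.23; W sinα = 30.6
Σc'Δl = 159.4 kN/m; ΣN' = 145.3 kN/m; ΣW sinα = 90.5 kN/m
Resisting = 159.4 + 145.3·tan26.6° = 159.4 + 72.7 = 232.1 kN/m
FS = 232.1 / 90.5 = 2.565

FS = 2.56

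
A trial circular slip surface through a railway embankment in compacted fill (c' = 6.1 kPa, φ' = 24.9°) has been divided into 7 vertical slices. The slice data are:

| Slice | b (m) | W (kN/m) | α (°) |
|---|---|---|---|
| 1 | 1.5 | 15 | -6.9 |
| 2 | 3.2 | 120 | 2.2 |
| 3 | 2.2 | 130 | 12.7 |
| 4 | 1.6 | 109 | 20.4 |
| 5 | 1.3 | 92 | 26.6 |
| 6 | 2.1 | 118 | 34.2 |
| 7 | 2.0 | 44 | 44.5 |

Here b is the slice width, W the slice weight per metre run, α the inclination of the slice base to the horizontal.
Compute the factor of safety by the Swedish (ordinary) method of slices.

FS = 1.74

Ordinary method of slices: FS = Σ[c'·Δl_i + (W_i cosα_i)·tanφ'] / Σ W_i sinα_i, with Δl_i = b_i / cosα_i.
Slice 1: Δl = 1.5/cos(-6.9°) = 1.511 m; N'_1 = 15·cos(-6.9°) = 14.9; c'Δl = 9.22; W sinα = -1.8
Slice 2: Δl = 3.2/cos2.2° = 3.202 m; N'_2 = 120·cos2.2° = 119.9; c'Δl = 19.53; W sinα = 4.6
Slice 3: Δl = 2.2/cos12.7° = 2.255 m; N'_3 = 130·cos12.7° = 126.8; c'Δl = 13.76; W sinα = 28.6
Slice 4: Δl = 1.6/cos20.4° = 1.707 m; N'_4 = 109·cos20.4° = 102.2; c'Δl = 10.41; W sinα = 38.0
Slice 5: Δl = 1.3/cos26.6° = 1.454 m; N'_5 = 92·cos26.6° = 82.3; c'Δl = 8.87; W sinα = 41.2
Slice 6: Δl = 2.1/cos34.2° = 2.539 m; N'_6 = 118·cos34.2° = 97.6; c'Δl = 15.49; W sinα = 66.3
Slice 7: Δl = 2.0/cos44.5° = 2.804 m; N'_7 = 44·cos44.5° = 31.4; c'Δl = 17.10; W sinα = 30.8
Σc'Δl = 94.4 kN/m; ΣN' = 575.0 kN/m; ΣW sinα = 207.7 kN/m
Resisting = 94.4 + 575.0·tan24.9° = 94.4 + 266.9 = 361.3 kN/m
FS = 361.3 / 207.7 = 1.739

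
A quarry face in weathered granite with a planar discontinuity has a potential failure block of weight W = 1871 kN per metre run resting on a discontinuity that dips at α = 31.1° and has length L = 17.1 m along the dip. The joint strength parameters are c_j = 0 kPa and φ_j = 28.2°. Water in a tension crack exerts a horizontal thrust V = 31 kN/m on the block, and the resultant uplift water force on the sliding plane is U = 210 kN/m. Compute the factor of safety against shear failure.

Resolving the block weight along and normal to the plane and applying the Mohr–Coulomb strength on the joint:
N' = W cosα − U − V sinα = 1871·cos31.1° − 210 − 31·sin31.1° = 1376.1 kN/m
Driving force T = W sinα + V cosα = 1871·sin31.1° + 31·cos31.1° = 993.0 kN/m
Resisting force R = c_j·L + N'·tanφ_j = 0·17.1 + 1376.1·tan28.2° = 0.0 + 737.8 = 737.8 kN/m
FS = R / T = 737.8 / 993.0 = 0.743

FS = 0.74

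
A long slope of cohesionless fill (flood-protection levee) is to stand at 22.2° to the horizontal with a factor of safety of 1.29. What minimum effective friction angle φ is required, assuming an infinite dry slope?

φ = 27.8°

FS = tanφ/tanβ ⇒ tanφ = FS · tanβ = 1.29 · tan22.2° = 0.5264
φ = arctan(0.5264) = 27.76°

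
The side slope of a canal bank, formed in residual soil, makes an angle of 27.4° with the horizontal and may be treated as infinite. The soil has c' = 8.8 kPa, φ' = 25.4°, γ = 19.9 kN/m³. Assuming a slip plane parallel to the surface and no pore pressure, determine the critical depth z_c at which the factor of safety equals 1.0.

Setting FS = 1.00 in FS = [c' + γz cos²β tanφ'] / [γz sinβ cosβ] and solving for z:
z = c' / [γ cosβ (FS·sinβ − cosβ·tanφ')]
  = 8.8 / [19.9·cos27.4°·(1.00·sin27.4° − cos27.4°·tan25.4°)]
  = 8.8 / [19.9·0.8878·(1.00·0.4602 − 0.8878·0.4748)]
  = 8.8 / 0.6826 = 12.892 m

z_c = 12.89 m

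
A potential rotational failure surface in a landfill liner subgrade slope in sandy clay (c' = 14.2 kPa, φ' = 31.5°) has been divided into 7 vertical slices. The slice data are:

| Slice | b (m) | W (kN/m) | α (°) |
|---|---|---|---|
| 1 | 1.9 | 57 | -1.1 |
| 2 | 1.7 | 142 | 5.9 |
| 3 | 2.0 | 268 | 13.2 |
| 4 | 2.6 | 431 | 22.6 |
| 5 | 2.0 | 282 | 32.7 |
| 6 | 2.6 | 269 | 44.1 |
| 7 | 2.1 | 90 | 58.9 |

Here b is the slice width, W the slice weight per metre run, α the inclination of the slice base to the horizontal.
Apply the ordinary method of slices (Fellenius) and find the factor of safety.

FS = 1.65

Ordinary method of slices: FS = Σ[c'·Δl_i + (W_i cosα_i)·tanφ'] / Σ W_i sinα_i, with Δl_i = b_i / cosα_i.
Slice 1: Δl = 1.9/cos(-1.1°) = 1.900 m; N'_1 = 57·cos(-1.1°) = 57.0; c'Δl = 26.98; W sinα = -1.1
Slice 2: Δl = 1.7/cos5.9° = 1.709 m; N'_2 = 142·cos5.9° = 141.2; c'Δl = 24.27; W sinα = 14.6
Slice 3: Δl = 2.0/cos13.2° = 2.054 m; N'_3 = 268·cos13.2° = 260.9; c'Δl = 29.17; W sinα = 61.2
Slice 4: Δl = 2.6/cos22.6° = 2.816 m; N'_4 = 431·cos22.6° = 397.9; c'Δl = 39.99; W sinα = 165.6
Slice 5: Δl = 2.0/cos32.7° = 2.377 m; N'_5 = 282·cos32.7° = 237.3; c'Δl = 33.75; W sinα = 152.3
Slice 6: Δl = 2.6/cos44.1° = 3.621 m; N'_6 = 269·cos44.1° = 193.2; c'Δl = 51.41; W sinα = 187.2
Slice 7: Δl = 2.1/cos58.9° = 4.066 m; N'_7 = 90·cos58.9° = 46.5; c'Δl = 57.73; W sinα = 77.1
Σc'Δl = 263.3 kN/m; ΣN' = 1334.0 kN/m; ΣW sinα = 656.9 kN/m
Resisting = 263.3 + 1334.0·tan31.5° = 263.3 + 817.5 = 1080.8 kN/m
FS = 1080.8 / 656.9 = 1.645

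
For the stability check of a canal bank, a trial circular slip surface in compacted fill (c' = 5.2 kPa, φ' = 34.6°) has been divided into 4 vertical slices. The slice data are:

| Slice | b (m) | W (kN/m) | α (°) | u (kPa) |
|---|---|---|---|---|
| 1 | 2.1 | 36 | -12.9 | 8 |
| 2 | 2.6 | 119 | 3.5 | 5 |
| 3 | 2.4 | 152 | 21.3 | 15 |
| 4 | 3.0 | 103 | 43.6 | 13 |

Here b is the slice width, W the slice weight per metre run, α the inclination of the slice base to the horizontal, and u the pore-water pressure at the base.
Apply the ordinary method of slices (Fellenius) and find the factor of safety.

FS = 1.84

Ordinary method of slices: FS = Σ[c'·Δl_i + (W_i cosα_i − u_i·Δl_i)·tanφ'] / Σ W_i sinα_i, with Δl_i = b_i / cosα_i.
Slice 1: Δl = 2.1/cos(-12.9°) = 2.154 m; N'_1 = 36·cos(-12.9°) − 8·2.154 = 17.9; c'Δl = 11.20; W sinα = -8.0
Slice 2: Δl = 2.6/cos3.5° = 2.605 m; N'_2 = 119·cos3.5° − 5·2.605 = 105.8; c'Δl = 13.55; W sinα = 7.3
Slice 3: Δl = 2.4/cos21.3° = 2.576 m; N'_3 = 152·cos21.3° − 15·2.576 = 103.0; c'Δl = 13.39; W sinα = 55.2
Slice 4: Δl = 3.0/cos43.6° = 4.143 m; N'_4 = 103·cos43.6° − 13·4.143 = 20.7; c'Δl = 21.54; W sinα = 71.0
Σc'Δl = 59.7 kN/m; ΣN' = 247.3 kN/m; ΣW sinα = 125.5 kN/m
Resisting = 59.7 + 247.3·tan34.6° = 59.7 + 170.6 = 230.3 kN/m
FS = 230.3 / 125.5 = 1.835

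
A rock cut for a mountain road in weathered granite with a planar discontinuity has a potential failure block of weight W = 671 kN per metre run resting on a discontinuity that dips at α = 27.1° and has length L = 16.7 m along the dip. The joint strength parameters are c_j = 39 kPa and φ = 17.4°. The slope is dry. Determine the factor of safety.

Resolving the block weight along and normal to the plane and applying the Mohr–Coulomb strength on the joint:
N' = W cosα = 671·cos27.1° = 597.3 kN/m
Driving force T = W sinα = 671·sin27.1° = 305.7 kN/m
Resisting force R = c_j·L + N'·tanφ = 39·16.7 + 597.3·tan17.4° = 651.3 + 187.2 = 838.5 kN/m
FS = R / T = 838.5 / 305.7 = 2.743

FS = 2.74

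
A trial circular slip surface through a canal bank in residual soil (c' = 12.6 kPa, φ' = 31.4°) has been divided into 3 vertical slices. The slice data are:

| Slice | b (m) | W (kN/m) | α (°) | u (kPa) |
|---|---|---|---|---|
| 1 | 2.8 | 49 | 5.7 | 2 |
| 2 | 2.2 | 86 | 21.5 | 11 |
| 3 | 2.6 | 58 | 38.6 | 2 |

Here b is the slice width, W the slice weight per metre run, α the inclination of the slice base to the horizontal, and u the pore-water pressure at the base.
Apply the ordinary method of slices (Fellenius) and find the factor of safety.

Ordinary method of slices: FS = Σ[c'·Δl_i + (W_i cosα_i − u_i·Δl_i)·tanφ'] / Σ W_i sinα_i, with Δl_i = b_i / cosα_i.
Slice 1: Δl = 2.8/cos5.7° = 2.814 m; N'_1 = 49·cos5.7° − 2·2.814 = 43.1; c'Δl = 35.46; W sinα = 4.9
Slice 2: Δl = 2.2/cos21.5° = 2.365 m; N'_2 = 86·cos21.5° − 11·2.365 = 54.0; c'Δl = 29.79; W sinα = 31.5
Slice 3: Δl = 2.6/cos38.6° = 3.327 m; N'_3 = 58·cos38.6° − 2·3.327 = 38.7; c'Δl = 41.92; W sinα = 36.2
Σc'Δl = 107.2 kN/m; ΣN' = 135.8 kN/m; ΣW sinα = 72.6 kN/m
Resisting = 107.2 + 135.8·tan31.4° = 107.2 + 82.9 = 190.1 kN/m
FS = 190.1 / 72.6 = 2.619

FS = 2.62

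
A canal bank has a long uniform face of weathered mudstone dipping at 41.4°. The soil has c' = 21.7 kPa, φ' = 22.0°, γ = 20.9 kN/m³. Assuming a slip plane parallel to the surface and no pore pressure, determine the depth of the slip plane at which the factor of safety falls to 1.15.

z = 3.03 m

Setting FS = 1.15 in FS = [c' + γz cos²β tanφ'] / [γz sinβ cosβ] and solving for z:
z = c' / [γ cosβ (FS·sinβ − cosβ·tanφ')]
  = 21.7 / [20.9·cos41.4°·(1.15·sin41.4° − cos41.4°·tan22.0°)]
  = 21.7 / [20.9·0.7501·(1.15·0.6613 − 0.7501·0.4040)]
  = 21.7 / 7.1715 = 3.026 m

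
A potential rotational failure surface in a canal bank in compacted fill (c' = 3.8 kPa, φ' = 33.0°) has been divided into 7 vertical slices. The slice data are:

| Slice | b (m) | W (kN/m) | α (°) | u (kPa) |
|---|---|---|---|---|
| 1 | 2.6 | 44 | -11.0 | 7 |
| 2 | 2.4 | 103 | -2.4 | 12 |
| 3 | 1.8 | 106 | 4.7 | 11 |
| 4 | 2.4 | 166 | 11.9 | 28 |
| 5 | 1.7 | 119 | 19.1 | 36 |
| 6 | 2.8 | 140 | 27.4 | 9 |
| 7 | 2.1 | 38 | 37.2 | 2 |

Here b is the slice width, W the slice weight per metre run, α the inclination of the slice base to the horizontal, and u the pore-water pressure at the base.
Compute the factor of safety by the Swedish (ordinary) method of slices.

FS = 2.26

Ordinary method of slices: FS = Σ[c'·Δl_i + (W_i cosα_i − u_i·Δl_i)·tanφ'] / Σ W_i sinα_i, with Δl_i = b_i / cosα_i.
Slice 1: Δl = 2.6/cos(-11.0°) = 2.649 m; N'_1 = 44·cos(-11.0°) − 7·2.649 = 24.7; c'Δl = 10.06; W sinα = -8.4
Slice 2: Δl = 2.4/cos(-2.4°) = 2.402 m; N'_2 = 103·cos(-2.4°) − 12·2.402 = 74.1; c'Δl = 9.13; W sinα = -4.3
Slice 3: Δl = 1.8/cos4.7° = 1.806 m; N'_3 = 106·cos4.7° − 11·1.806 = 85.8; c'Δl = 6.86; W sinα = 8.7
Slice 4: Δl = 2.4/cos11.9° = 2.453 m; N'_4 = 166·cos11.9° − 28·2.453 = 93.8; c'Δl = 9.32; W sinα = 34.2
Slice 5: Δl = 1.7/cos19.1° = 1.799 m; N'_5 = 119·cos19.1° − 36·1.799 = 47.7; c'Δl = 6.84; W sinα = 38.9
Slice 6: Δl = 2.8/cos27.4° = 3.154 m; N'_6 = 140·cos27.4° − 9·3.154 = 95.9; c'Δl = 11.98; W sinα = 64.4
Slice 7: Δl = 2.1/cos37.2° = 2.636 m; N'_7 = 38·cos37.2° − 2·2.636 = 25.0; c'Δl = 10.02; W sinα = 23.0
Σc'Δl = 64.2 kN/m; ΣN' = 446.9 kN/m; ΣW sinα = 156.5 kN/m
Resisting = 64.2 + 446.9·tan33.0° = 64.2 + 290.2 = 354.4 kN/m
FS = 354.4 / 156.5 = 2.264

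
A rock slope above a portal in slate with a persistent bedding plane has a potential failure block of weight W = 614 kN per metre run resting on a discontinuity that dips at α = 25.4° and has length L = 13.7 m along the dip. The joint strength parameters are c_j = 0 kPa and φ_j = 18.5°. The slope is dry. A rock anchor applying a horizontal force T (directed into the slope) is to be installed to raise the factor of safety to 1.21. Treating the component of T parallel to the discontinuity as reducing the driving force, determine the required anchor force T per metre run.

Resolving forces along and normal to the sliding plane, with the horizontal anchor force T adding T·sinα to the effective normal force and T·cosα acting up the plane against the driving force:
FS = [c_jL + (W cosα + T sinα) tanφ_j] / [W sinα − T cosα]
Without the anchor: N' = 554.6 kN/m, driving T_d = 263.4 kN/m, resisting R = 0·13.7 + 554.6·tan18.5° = 185.6 kN/m, FS = 0.70.
Setting FS = 1.21 and solving for T:
1.21·(263.4 − T cos25.4°) = 185.6 + T sin25.4°·tan18.5°
T·(sin25.4°·tan18.5° + 1.21·cos25.4°) = 1.21·263.4 − 185.6
T·(0.4289·0.3346 + 1.21·0.9033) = 318.7 − 185.6 = 133.1
T·1.2366 = 133.1
T = 107.6 kN/m

T = 108 kN/m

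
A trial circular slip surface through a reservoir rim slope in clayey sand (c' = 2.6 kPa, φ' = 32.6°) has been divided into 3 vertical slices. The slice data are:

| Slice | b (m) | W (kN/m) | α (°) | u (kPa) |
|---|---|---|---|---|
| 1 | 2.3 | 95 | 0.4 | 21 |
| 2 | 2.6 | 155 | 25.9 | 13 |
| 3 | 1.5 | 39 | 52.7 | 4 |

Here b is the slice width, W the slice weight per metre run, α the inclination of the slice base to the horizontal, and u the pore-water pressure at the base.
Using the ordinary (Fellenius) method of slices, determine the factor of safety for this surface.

FS = 1.24

Ordinary method of slices: FS = Σ[c'·Δl_i + (W_i cosα_i − u_i·Δl_i)·tanφ'] / Σ W_i sinα_i, with Δl_i = b_i / cosα_i.
Slice 1: Δl = 2.3/cos0.4° = 2.300 m; N'_1 = 95·cos0.4° − 21·2.300 = 46.7; c'Δl = 5.98; W sinα = 0.7
Slice 2: Δl = 2.6/cos25.9° = 2.890 m; N'_2 = 155·cos25.9° − 13·2.890 = 101.9; c'Δl = 7.51; W sinα = 67.7
Slice 3: Δl = 1.5/cos52.7° = 2.475 m; N'_3 = 39·cos52.7° − 4·2.475 = 13.7; c'Δl = 6.44; W sinα = 31.0
Σc'Δl = 19.9 kN/m; ΣN' = 162.3 kN/m; ΣW sinα = 99.4 kN/m
Resisting = 19.9 + 162.3·tan32.6° = 19.9 + 103.8 = 123.7 kN/m
FS = 123.7 / 99.4 = 1.245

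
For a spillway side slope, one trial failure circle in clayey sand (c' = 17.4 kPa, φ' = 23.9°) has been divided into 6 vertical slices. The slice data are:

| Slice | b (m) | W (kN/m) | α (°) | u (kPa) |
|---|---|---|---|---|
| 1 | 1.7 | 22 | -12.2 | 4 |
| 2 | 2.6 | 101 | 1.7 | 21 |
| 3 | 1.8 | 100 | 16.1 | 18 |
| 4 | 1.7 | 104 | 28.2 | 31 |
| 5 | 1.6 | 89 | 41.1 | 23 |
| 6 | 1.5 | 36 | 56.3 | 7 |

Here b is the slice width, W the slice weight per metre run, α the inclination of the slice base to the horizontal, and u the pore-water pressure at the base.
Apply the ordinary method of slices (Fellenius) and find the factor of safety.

FS = 1.85

Ordinary method of slices: FS = Σ[c'·Δl_i + (W_i cosα_i − u_i·Δl_i)·tanφ'] / Σ W_i sinα_i, with Δl_i = b_i / cosα_i.
Slice 1: Δl = 1.7/cos(-12.2°) = 1.739 m; N'_1 = 22·cos(-12.2°) − 4·1.739 = 14.5; c'Δl = 30.26; W sinα = -4.6
Slice 2: Δl = 2.6/cos1.7° = 2.601 m; N'_2 = 101·cos1.7° − 21·2.601 = 46.3; c'Δl = 45.26; W sinα = 3.0
Slice 3: Δl = 1.8/cos16.1° = 1.873 m; N'_3 = 100·cos16.1° − 18·1.873 = 62.4; c'Δl = 32.60; W sinα = 27.7
Slice 4: Δl = 1.7/cos28.2° = 1.929 m; N'_4 = 104·cos28.2° − 31·1.929 = 31.9; c'Δl = 33.56; W sinα = 49.1
Slice 5: Δl = 1.6/cos41.1° = 2.123 m; N'_5 = 89·cos41.1° − 23·2.123 = 18.2; c'Δl = 36.94; W sinα = 58.5
Slice 6: Δl = 1.5/cos56.3° = 2.703 m; N'_6 = 36·cos56.3° − 7·2.703 = 1.1; c'Δl = 47.04; W sinα = 30.0
Σc'Δl = 225.7 kN/m; ΣN' = 174.4 kN/m; ΣW sinα = 163.7 kN/m
Resisting = 225.7 + 174.4·tan23.9° = 225.7 + 77.3 = 302.9 kN/m
FS = 302.9 / 163.7 = 1.851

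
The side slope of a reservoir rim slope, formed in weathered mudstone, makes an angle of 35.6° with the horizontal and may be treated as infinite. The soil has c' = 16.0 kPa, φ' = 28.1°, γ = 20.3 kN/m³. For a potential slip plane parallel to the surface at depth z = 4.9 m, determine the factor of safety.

FS = 1.09

For an infinite slope with a slip plane parallel to the surface (no pore pressure): FS = [c' + γz cos²β tanφ'] / [γz sinβ cosβ].
γz = 20.3·4.9 = 99.47 kN/m²
Numerator = 16.0 + 99.47·cos²35.6°·tan28.1° = 16.0 + 99.47·0.6611·0.5340 = 51.114 kPa
Denominator = 99.47·sin35.6°·cos35.6° = 99.47·0.5821·0.8131 = 47.082 kPa
FS = 51.114 / 47.082 = 1.086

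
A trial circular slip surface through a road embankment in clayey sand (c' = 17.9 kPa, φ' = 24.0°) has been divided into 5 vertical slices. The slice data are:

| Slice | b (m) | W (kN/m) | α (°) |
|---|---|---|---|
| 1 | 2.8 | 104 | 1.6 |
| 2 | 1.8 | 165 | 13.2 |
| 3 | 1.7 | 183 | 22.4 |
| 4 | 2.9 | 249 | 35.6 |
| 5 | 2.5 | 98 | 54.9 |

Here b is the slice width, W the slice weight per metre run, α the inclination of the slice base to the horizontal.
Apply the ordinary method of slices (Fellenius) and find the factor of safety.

Ordinary method of slices: FS = Σ[c'·Δl_i + (W_i cosα_i)·tanφ'] / Σ W_i sinα_i, with Δl_i = b_i / cosα_i.
Slice 1: Δl = 2.8/cos1.6° = 2.801 m; N'_1 = 104·cos1.6° = 104.0; c'Δl = 50.14; W sinα = 2.9
Slice 2: Δl = 1.8/cos13.2° = 1.849 m; N'_2 = 165·cos13.2° = 160.6; c'Δl = 33.09; W sinα = 37.7
Slice 3: Δl = 1.7/cos22.4° = 1.839 m; N'_3 = 183·cos22.4° = 169.2; c'Δl = 32.91; W sinα = 69.7
Slice 4: Δl = 2.9/cos35.6° = 3.567 m; N'_4 = 249·cos35.6° = 202.5; c'Δl = 63.84; W sinα = 144.9
Slice 5: Δl = 2.5/cos54.9° = 4.348 m; N'_5 = 98·cos54.9° = 56.4; c'Δl = 77.83; W sinα = 80.2
Σc'Δl = 257.8 kN/m; ΣN' = 692.6 kN/m; ΣW sinα = 335.4 kN/m
Resisting = 257.8 + 692.6·tan24.0° = 257.8 + 308.4 = 566.2 kN/m
FS = 566.2 / 335.4 = 1.688

FS = 1.69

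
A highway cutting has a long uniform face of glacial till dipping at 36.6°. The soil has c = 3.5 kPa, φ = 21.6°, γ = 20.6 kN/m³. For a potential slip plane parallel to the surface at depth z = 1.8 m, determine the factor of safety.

FS = 0.73

For an infinite slope with a slip plane parallel to the surface (no pore pressure): FS = [c + γz cos²β tanφ] / [γz sinβ cosβ].
γz = 20.6·1.8 = 37.08 kN/m²
Numerator = 3.5 + 37.08·cos²36.6°·tan21.6° = 3.5 + 37.08·0.6445·0.3959 = 12.962 kPa
Denominator = 37.08·sin36.6°·cos36.6° = 37.08·0.5962·0.8028 = 17.749 kPa
FS = 12.962 / 17.749 = 0.730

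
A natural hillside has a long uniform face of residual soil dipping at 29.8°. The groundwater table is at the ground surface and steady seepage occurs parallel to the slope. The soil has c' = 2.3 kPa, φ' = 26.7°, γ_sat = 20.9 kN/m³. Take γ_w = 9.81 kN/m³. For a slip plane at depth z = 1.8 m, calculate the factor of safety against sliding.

FS = 0.61

With seepage parallel to the slope and the water table at the surface, the effective normal stress on the slip plane uses the buoyant unit weight γ' = γ_sat − γ_w while the driving shear stress uses γ_sat:
FS = [c' + γ' z cos²β tanφ'] / [γ_sat z sinβ cosβ]
γ' = 20.9 − 9.81 = 11.09 kN/m³
Numerator = 2.3 + 11.09·1.8·cos²29.8°·tan26.7° = 2.3 + 11.09·1.8·0.7530·0.5029 = 9.860 kPa
Denominator = 20.9·1.8·sin29.8°·cos29.8° = 20.9·1.8·0.4970·0.8678 = 16.224 kPa
FS = 9.860 / 16.224 = 0.608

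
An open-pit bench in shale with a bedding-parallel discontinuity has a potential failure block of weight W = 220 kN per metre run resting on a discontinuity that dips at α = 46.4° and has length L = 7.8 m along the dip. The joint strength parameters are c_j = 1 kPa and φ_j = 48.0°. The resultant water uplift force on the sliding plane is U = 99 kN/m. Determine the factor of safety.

Resolving the block weight along and normal to the plane and applying the Mohr–Coulomb strength on the joint:
N' = W cosα − U = 220·cos46.4° − 99 = 52.7 kN/m
Driving force T = W sinα = 220·sin46.4° = 159.3 kN/m
Resisting force R = c_j·L + N'·tanφ_j = 1·7.8 + 52.7·tan48.0° = 7.8 + 58.5 = 66.3 kN/m
FS = R / T = 66.3 / 159.3 = 0.416

FS = 0.42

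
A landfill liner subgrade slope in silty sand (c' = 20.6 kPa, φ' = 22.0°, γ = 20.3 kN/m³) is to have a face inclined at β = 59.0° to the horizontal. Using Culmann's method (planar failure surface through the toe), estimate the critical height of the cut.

Culmann's analysis gives the critical failure plane at α_cr = (β + φ')/2 = (59.0 + 22.0)/2 = 40.5°, and the critical height
H_c = (4c'/γ) · sinβ cosφ' / [1 − cos(β − φ')]
    = (4·20.6/20.3) · sin59.0°·cos22.0° / [1 − cos(37.0°)]
    = 4.059 · 0.8572·0.9272 / [1 − 0.7986]
    = 4.059 · 0.7948 / 0.2014
    = 16.02 m

H_c = 16.02 m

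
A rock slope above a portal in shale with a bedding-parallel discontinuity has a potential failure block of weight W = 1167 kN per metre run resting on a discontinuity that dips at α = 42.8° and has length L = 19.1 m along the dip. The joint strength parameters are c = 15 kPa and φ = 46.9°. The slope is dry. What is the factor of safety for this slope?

Resolving the block weight along and normal to the plane and applying the Mohr–Coulomb strength on the joint:
N' = W cosα = 1167·cos42.8° = 856.3 kN/m
Driving force T = W sinα = 1167·sin42.8° = 792.9 kN/m
Resisting force R = c·L + N'·tanφ = 15·19.1 + 856.3·tan46.9° = 286.5 + 915.0 = 1201.5 kN/m
FS = R / T = 1201.5 / 792.9 = 1.515

FS = 1.52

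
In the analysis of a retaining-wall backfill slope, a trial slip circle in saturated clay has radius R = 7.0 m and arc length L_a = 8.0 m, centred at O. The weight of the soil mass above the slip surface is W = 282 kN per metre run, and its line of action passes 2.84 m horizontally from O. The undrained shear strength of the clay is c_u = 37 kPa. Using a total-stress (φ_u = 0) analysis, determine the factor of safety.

Taking moments about the centre O, the resisting moment is provided by the undrained shear strength acting along the arc:
M_R = c_u·L_a·R = 37·8.00·7.0 = 2072.0 kN·m/m
M_D = W·d = 282·2.84 = 800.9 kN·m/m
FS = M_R / M_D = 2072.0 / 800.9 = 2.587

FS = 2.59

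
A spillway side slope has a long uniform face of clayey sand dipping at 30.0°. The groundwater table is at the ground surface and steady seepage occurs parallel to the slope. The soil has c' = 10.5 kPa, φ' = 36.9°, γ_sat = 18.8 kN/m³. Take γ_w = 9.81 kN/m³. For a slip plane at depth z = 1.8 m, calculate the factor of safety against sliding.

With seepage parallel to the slope and the water table at the surface, the effective normal stress on the slip plane uses the buoyant unit weight γ' = γ_sat − γ_w while the driving shear stress uses γ_sat:
FS = [c' + γ' z cos²β tanφ'] / [γ_sat z sinβ cosβ]
γ' = 18.8 − 9.81 = 8.99 kN/m³
Numerator = 10.5 + 8.99·1.8·cos²30.0°·tan36.9° = 10.5 + 8.99·1.8·0.7500·0.7508 = 19.612 kPa
Denominator = 18.8·1.8·sin30.0°·cos30.0° = 18.8·1.8·0.5000·0.8660 = 14.653 kPa
FS = 19.612 / 14.653 = 1.338

FS = 1.34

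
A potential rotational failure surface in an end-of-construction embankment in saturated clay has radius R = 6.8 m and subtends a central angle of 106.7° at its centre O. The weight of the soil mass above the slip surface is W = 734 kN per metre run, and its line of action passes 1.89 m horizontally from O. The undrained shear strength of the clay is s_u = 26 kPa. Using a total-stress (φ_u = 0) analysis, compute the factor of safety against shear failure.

FS = 1.61

Taking moments about the centre O, the resisting moment is provided by the undrained shear strength acting along the arc:
Arc length L_a = R·θ = 6.8·(106.7°·π/180) = 6.8·1.8623 = 12.66 m
M_R = s_u·L_a·R = 26·12.66·6.8 = 2238.9 kN·m/m
M_D = W·d = 734·1.89 = 1387.3 kN·m/m
FS = M_R / M_D = 2238.9 / 1387.3 = 1.614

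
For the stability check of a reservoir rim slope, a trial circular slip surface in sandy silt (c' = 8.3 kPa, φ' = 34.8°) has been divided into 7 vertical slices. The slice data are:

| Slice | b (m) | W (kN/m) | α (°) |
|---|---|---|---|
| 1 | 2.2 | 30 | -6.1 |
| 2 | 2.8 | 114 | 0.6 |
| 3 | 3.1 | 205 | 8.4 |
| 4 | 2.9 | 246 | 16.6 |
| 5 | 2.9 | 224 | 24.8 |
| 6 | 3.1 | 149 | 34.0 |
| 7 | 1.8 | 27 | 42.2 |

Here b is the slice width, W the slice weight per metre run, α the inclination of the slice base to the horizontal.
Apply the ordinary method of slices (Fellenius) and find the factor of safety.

Ordinary method of slices: FS = Σ[c'·Δl_i + (W_i cosα_i)·tanφ'] / Σ W_i sinα_i, with Δl_i = b_i / cosα_i.
Slice 1: Δl = 2.2/cos(-6.1°) = 2.213 m; N'_1 = 30·cos(-6.1°) = 29.8; c'Δl = 18.36; W sinα = -3.2
Slice 2: Δl = 2.8/cos0.6° = 2.800 m; N'_2 = 114·cos0.6° = 114.0; c'Δl = 23.24; W sinα = 1.2
Slice 3: Δl = 3.1/cos8.4° = 3.134 m; N'_3 = 205·cos8.4° = 202.8; c'Δl = 26.01; W sinα = 29.9
Slice 4: Δl = 2.9/cos16.6° = 3.026 m; N'_4 = 246·cos16.6° = 235.7; c'Δl = 25.12; W sinα = 70.3
Slice 5: Δl = 2.9/cos24.8° = 3.195 m; N'_5 = 224·cos24.8° = 203.3; c'Δl = 26.52; W sinα = 94.0
Slice 6: Δl = 3.1/cos34.0° = 3.739 m; N'_6 = 149·cos34.0° = 123.5; c'Δl = 31.04; W sinα = 83.3
Slice 7: Δl = 1.8/cos42.2° = 2.430 m; N'_7 = 27·cos42.2° = 20.0; c'Δl = 20.17; W sinα = 18.1
Σc'Δl = 170.4 kN/m; ΣN' = 929.2 kN/m; ΣW sinα = 293.6 kN/m
Resisting = 170.4 + 929.2·tan34.8° = 170.4 + 645.8 = 816.3 kN/m
FS = 816.3 / 293.6 = 2.780

FS = 2.78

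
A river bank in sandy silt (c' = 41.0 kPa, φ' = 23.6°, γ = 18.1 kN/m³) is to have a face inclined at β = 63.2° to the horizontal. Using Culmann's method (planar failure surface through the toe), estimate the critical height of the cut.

Culmann's analysis gives the critical failure plane at α_cr = (β + φ')/2 = (63.2 + 23.6)/2 = 43.4°, and the critical height
H_c = (4c'/γ) · sinβ cosφ' / [1 − cos(β − φ')]
    = (4·41.0/18.1) · sin63.2°·cos23.6° / [1 − cos(39.6°)]
    = 9.061 · 0.8926·0.9164 / [1 − 0.7705]
    = 9.061 · 0.8179 / 0.2295
    = 32.29 m

H_c = 32.29 m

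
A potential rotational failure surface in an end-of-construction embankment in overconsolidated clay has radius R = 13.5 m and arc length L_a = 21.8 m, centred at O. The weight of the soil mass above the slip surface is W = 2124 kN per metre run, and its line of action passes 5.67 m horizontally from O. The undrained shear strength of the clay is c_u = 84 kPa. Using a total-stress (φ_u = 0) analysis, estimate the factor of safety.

Taking moments about the centre O, the resisting moment is provided by the undrained shear strength acting along the arc:
M_R = c_u·L_a·R = 84·21.80·13.5 = 24721.2 kN·m/m
M_D = W·d = 2124·5.67 = 12043.1 kN·m/m
FS = M_R / M_D = 24721.2 / 12043.1 = 2.053

FS = 2.05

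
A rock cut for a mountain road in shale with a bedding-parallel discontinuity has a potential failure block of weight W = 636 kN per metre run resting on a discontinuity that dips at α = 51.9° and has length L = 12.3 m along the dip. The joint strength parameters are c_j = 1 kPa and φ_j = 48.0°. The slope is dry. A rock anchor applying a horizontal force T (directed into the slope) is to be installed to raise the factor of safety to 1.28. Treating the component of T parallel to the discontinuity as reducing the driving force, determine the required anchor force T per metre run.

T = 116 kN/m

Resolving forces along and normal to the sliding plane, with the horizontal anchor force T adding T·sinα to the effective normal force and T·cosα acting up the plane against the driving force:
FS = [c_jL + (W cosα + T sinα) tanφ_j] / [W sinα − T cosα]
Without the anchor: N' = 392.4 kN/m, driving T_d = 500.5 kN/m, resisting R = 1·12.3 + 392.4·tan48.0° = 448.1 kN/m, FS = 0.90.
Setting FS = 1.28 and solving for T:
1.28·(500.5 − T cos51.9°) = 448.1 + T sin51.9°·tan48.0°
T·(sin51.9°·tan48.0° + 1.28·cos51.9°) = 1.28·500.5 − 448.1
T·(0.7869·1.1106 + 1.28·0.6170) = 640.6 − 448.1 = 192.5
T·1.6638 = 192.5
T = 115.7 kN/m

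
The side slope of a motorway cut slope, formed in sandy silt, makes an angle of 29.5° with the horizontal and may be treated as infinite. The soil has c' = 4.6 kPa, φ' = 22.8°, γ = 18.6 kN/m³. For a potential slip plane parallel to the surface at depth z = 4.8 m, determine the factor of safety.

FS = 0.86

For an infinite slope with a slip plane parallel to the surface (no pore pressure): FS = [c' + γz cos²β tanφ'] / [γz sinβ cosβ].
γz = 18.6·4.8 = 89.28 kN/m²
Numerator = 4.6 + 89.28·cos²29.5°·tan22.8° = 4.6 + 89.28·0.7575·0.4204 = 33.030 kPa
Denominator = 89.28·sin29.5°·cos29.5° = 89.28·0.4924·0.8704 = 38.264 kPa
FS = 33.030 / 38.264 = 0.863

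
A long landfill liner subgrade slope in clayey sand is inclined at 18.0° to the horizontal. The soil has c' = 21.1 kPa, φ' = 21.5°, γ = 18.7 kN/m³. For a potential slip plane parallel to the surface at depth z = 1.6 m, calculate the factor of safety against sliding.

For an infinite slope with a slip plane parallel to the surface (no pore pressure): FS = [c' + γz cos²β tanφ'] / [γz sinβ cosβ].
γz = 18.7·1.6 = 29.92 kN/m²
Numerator = 21.1 + 29.92·cos²18.0°·tan21.5° = 21.1 + 29.92·0.9045·0.3939 = 31.760 kPa
Denominator = 29.92·sin18.0°·cos18.0° = 29.92·0.3090·0.9511 = 8.793 kPa
FS = 31.760 / 8.793 = 3.612

FS = 3.61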